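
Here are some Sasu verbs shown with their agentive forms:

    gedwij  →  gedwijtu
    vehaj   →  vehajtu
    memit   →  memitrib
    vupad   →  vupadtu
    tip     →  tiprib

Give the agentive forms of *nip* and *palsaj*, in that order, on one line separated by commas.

The pattern is voicing of the final consonant: -rib when the stem ends in a voiceless consonant (*memit*, *tip*); -tu when the stem ends in a voiced consonant (*gedwij*, *vehaj*, *vupad*).
The final consonant of *nip* is /p/, which is voiceless, so the suffix is -rib, giving *niprib*.
The final consonant of *palsaj* is /j/, which is voiced, so the suffix is -tu, giving *palsajtu*.

niprib, palsajtu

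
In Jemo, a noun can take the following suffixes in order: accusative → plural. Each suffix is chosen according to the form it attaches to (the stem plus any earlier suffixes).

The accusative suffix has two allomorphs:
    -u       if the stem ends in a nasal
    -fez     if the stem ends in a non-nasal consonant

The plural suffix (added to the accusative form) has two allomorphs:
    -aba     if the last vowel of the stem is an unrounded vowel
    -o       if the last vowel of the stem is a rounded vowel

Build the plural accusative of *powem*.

*powem* — final consonant /m/ (a nasal) → -u → *powemu*.
The accusative form *powemu* — last vowel /u/ (a rounded vowel) → -o → *powemuo*.

powemuo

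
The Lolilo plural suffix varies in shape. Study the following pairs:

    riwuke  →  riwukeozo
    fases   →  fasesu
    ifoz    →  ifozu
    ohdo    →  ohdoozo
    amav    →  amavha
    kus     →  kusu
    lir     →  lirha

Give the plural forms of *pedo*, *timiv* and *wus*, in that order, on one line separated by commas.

pedoozo, timivha, wusu

Looking at the final sound of each stem: -u when the stem ends in a sibilant (*fases*, *ifoz*, *kus*); -ha when the stem ends in a non-sibilant consonant (*amav*, *lir*); -ozo when the stem ends in a vowel (*riwuke*, *ohdo*).
Since the final sound of *pedo* is /o/ (a vowel), it takes -ozo, giving *pedoozo*.
The final sound of *timiv* is /v/, which is a non-sibilant consonant, so the suffix is -ha, giving *timivha*.
*wus*: final sound = /s/, a sibilant → -u → *wusu*.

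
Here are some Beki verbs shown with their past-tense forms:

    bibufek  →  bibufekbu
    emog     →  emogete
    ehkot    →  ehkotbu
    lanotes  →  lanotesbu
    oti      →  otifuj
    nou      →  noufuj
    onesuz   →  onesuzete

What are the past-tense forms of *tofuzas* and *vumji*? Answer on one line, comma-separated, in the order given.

tofuzasbu, vumjifuj

The suffix is conditioned by the final sound: -bu when the stem ends in a voiceless consonant (*bibufek*, *ehkot*, *lanotes*); -ete when the stem ends in a voiced consonant (*emog*, *onesuz*); -fuj when the stem ends in a vowel (*oti*, *nou*).
*tofuzas*: final sound = /s/, a voiceless consonant → -bu → *tofuzasbu*.
*vumji* — final sound /i/ (a vowel) → -fuj → *vumjifuj*.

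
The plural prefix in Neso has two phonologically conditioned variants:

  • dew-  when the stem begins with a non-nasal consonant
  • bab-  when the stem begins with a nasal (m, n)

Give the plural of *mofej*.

babmofej

The first consonant of *mofej* is /m/, which is a nasal, so the prefix is bab-, giving *babmofej*.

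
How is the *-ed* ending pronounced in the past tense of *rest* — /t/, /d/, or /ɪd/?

The stem *rest* ends in /t/ or /d/.
The -ed suffix is realized as /ɪd/ after /t, d/; as /t/ after other voiceless consonants; and as /d/ after other voiced sounds.
So -ed on *rest* is pronounced /ɪd/.

/ɪd/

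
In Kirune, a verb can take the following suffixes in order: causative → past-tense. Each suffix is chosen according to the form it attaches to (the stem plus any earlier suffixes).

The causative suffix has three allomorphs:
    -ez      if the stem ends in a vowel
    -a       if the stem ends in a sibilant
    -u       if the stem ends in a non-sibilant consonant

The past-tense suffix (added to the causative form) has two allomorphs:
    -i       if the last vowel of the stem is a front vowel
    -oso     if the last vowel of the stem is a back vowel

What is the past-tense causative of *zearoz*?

zearozaoso

*zearoz* — final sound /z/ (a sibilant) → -a → *zearoza*.
The causative form *zearoza* — last vowel /a/ (a back vowel) → -oso → *zearozaoso*.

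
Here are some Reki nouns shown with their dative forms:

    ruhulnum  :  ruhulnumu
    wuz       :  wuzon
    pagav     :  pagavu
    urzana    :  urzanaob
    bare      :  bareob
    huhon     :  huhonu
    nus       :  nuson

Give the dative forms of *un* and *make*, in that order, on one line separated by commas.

The suffix is conditioned by the final sound: -on when the stem ends in a sibilant (*wuz*, *nus*); -u when the stem ends in a non-sibilant consonant (*ruhulnum*, *pagav*, *huhon*); -ob when the stem ends in a vowel (*urzana*, *bare*).
*un* — final sound /n/ (a non-sibilant consonant) → -u → *unu*.
The final sound of *make* is /e/, which is a vowel, so the suffix is -ob, giving *makeob*.

unu, makeob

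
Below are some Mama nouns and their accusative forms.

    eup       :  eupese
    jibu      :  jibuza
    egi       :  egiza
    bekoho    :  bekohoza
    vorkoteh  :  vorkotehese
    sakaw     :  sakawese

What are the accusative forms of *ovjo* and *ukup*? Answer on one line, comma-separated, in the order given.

ovjoza, ukupese

The pattern is consonant vs. vowel: -ese when the stem ends in a consonant (*eup*, *vorkoteh*, *sakaw*); -za when the stem ends in a vowel (*jibu*, *egi*, *bekoho*).
*ovjo*: final sound = /o/, a vowel → -za → *ovjoza*.
The final sound of *ukup* is /p/, which is a consonant, so the suffix is -ese, giving *ukupese*.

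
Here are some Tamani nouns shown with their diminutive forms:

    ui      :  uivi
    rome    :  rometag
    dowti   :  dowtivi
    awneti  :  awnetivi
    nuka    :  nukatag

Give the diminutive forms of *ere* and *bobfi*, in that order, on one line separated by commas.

The pattern is height harmony: -vi when the last vowel of the stem is a high vowel (*ui*, *dowti*, *awneti*); -tag when the last vowel of the stem is a non-high vowel (*rome*, *nuka*).
*ere* — last vowel /e/ (a non-high vowel) → -tag → *eretag*.
The last vowel of *bobfi* is /i/, which is a high vowel, so the suffix is -vi, giving *bobfivi*.

eretag, bobfivi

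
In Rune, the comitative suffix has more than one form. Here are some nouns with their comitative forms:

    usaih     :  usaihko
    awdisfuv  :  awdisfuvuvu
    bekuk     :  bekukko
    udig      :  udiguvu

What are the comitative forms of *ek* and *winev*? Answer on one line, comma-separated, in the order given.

ekko, winevuvu

Looking at the final consonant of each stem: -ko when the stem ends in a voiceless consonant (*usaih*, *bekuk*); -uvu when the stem ends in a voiced consonant (*awdisfuv*, *udig*).
The final consonant of *ek* is /k/, which is voiceless, so the suffix is -ko, giving *ekko*.
*winev* — final consonant /v/ (voiced) → -uvu → *winevuvu*.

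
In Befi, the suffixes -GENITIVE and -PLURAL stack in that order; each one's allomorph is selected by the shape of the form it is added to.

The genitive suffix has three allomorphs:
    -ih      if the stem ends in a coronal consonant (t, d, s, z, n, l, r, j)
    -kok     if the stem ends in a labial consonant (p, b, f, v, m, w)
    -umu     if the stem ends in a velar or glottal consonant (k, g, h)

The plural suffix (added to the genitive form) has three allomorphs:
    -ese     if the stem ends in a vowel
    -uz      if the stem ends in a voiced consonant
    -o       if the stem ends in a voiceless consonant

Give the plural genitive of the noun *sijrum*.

sijrumkoko

*sijrum* — final consonant /m/ (labial) → -kok → *sijrumkok*.
The genitive form *sijrumkok* — final sound /k/ (a voiceless consonant) → -o → *sijrumkoko*.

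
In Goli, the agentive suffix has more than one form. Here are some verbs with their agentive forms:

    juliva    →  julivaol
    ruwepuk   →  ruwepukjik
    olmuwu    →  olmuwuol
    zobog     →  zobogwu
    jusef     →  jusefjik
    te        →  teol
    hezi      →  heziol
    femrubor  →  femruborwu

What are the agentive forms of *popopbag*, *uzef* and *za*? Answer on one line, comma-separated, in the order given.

Looking at the final sound of each stem: -jik when the stem ends in a voiceless consonant (*ruwepuk*, *jusef*); -wu when the stem ends in a voiced consonant (*zobog*, *femrubor*); -ol when the stem ends in a vowel (*juliva*, *olmuwu*, *te*, *hezi*).
The final sound of *popopbag* is /g/, which is a voiced consonant, so the suffix is -wu, giving *popopbagwu*.
Since the final sound of *uzef* is /f/ (a voiceless consonant), it takes -jik, giving *uzefjik*.
The final sound of *za* is /a/, which is a vowel, so the suffix is -ol, giving *zaol*.

popopbagwu, uzefjik, zaol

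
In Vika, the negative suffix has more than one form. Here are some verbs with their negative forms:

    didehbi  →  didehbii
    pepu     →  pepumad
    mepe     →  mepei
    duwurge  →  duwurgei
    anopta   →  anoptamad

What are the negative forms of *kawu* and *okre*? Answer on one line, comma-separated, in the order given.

kawumad, okrei

The pattern is front/back vowel harmony: -i when the last vowel of the stem is a front vowel (*didehbi*, *mepe*, *duwurge*); -mad when the last vowel of the stem is a back vowel (*pepu*, *anopta*).
Since the last vowel of *kawu* is /u/ (a back vowel), it takes -mad, giving *kawumad*.
Since the last vowel of *okre* is /e/ (a front vowel), it takes -i, giving *okrei*.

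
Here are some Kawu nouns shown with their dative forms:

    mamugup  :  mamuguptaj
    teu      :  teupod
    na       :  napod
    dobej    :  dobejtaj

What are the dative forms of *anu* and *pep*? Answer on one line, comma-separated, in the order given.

anupod, peptaj

The alternation tracks the final sound of the stem — -taj when the stem ends in a consonant (*mamugup*, *dobej*); -pod when the stem ends in a vowel (*teu*, *na*).
The final sound of *anu* is /u/, which is a vowel, so the suffix is -pod, giving *anupod*.
The final sound of *pep* is /p/, which is a consonant, so the suffix is -taj, giving *peptaj*.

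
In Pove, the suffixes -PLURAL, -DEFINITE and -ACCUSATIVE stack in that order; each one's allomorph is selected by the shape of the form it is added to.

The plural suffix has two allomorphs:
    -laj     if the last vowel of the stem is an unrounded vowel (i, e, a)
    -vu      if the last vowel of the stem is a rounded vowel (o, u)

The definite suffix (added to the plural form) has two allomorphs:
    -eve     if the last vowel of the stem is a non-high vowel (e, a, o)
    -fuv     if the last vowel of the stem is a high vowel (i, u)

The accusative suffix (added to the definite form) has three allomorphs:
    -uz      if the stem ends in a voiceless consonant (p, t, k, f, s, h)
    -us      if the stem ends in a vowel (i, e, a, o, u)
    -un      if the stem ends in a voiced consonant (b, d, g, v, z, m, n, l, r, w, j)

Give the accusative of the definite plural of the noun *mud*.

mudvufuvun

*mud*: last vowel = /u/, a rounded vowel → -vu → *mudvu*.
The plural form *mudvu*: last vowel = /u/, a high vowel → -fuv → *mudvufuv*.
The definite form *mudvufuv* — final sound /v/ (a voiced consonant) → -un → *mudvufuvun*.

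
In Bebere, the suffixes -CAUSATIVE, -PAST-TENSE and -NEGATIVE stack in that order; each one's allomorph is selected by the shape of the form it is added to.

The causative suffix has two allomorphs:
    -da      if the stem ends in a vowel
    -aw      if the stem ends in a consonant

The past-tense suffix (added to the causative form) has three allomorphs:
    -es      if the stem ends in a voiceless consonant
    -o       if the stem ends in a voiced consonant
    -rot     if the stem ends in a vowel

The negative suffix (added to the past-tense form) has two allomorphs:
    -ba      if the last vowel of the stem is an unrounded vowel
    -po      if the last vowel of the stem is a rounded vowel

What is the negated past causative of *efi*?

The final sound of *efi* is /i/, which is a vowel, so the causative suffix is -da, giving *efida*.
Since the final sound of the causative form *efida* is /a/ (a vowel), it takes -rot, giving *efidarot*.
The past-tense form *efidarot*: last vowel = /o/, a rounded vowel → -po → *efidarotpo*.

efidarotpo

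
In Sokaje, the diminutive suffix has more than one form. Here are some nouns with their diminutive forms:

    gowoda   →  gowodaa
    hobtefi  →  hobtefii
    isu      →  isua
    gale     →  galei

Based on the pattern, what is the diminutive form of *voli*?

The pattern is front/back vowel harmony: -i when the last vowel of the stem is a front vowel (*hobtefi*, *gale*); -a when the last vowel of the stem is a back vowel (*gowoda*, *isu*).
Since the last vowel of *voli* is /i/ (a front vowel), it takes -i, giving *volii*.

volii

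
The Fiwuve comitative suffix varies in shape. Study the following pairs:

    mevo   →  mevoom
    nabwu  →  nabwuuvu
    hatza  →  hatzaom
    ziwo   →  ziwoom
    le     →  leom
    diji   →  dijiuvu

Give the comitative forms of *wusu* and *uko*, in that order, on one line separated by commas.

wusuuvu, ukoom

Looking at the last vowel of each stem: -uvu when the last vowel of the stem is a high vowel (*nabwu*, *diji*); -om when the last vowel of the stem is a non-high vowel (*mevo*, *hatza*, *ziwo*, *le*).
*wusu* — last vowel /u/ (a high vowel) → -uvu → *wusuuvu*.
*uko*: last vowel = /o/, a non-high vowel → -om → *ukoom*.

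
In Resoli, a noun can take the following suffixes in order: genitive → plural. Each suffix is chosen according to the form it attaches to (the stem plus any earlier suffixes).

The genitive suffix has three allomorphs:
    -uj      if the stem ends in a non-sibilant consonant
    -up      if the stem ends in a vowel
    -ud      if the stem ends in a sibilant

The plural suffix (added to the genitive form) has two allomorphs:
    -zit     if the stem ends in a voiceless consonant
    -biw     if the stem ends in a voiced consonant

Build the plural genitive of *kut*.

kutujbiw

*kut*: final sound = /t/, a non-sibilant consonant → -uj → *kutuj*.
The final consonant of the genitive form *kutuj* is /j/, which is voiced, so the plural suffix is -biw, giving *kutujbiw*.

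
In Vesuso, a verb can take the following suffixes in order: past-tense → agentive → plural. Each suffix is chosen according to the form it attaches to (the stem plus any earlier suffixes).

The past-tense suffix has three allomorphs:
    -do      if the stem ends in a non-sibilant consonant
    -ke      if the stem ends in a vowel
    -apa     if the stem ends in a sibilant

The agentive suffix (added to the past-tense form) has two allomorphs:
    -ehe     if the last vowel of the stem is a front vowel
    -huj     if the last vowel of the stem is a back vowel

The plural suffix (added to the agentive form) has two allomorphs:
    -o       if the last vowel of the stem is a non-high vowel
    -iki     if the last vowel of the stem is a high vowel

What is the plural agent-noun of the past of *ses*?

*ses*: final sound = /s/, a sibilant → -apa → *sesapa*.
The last vowel of the past-tense form *sesapa* is /a/, which is a back vowel, so the agentive suffix is -huj, giving *sesapahuj*.
The agentive form *sesapahuj*: last vowel = /u/, a high vowel → -iki → *sesapahujiki*.

sesapahujiki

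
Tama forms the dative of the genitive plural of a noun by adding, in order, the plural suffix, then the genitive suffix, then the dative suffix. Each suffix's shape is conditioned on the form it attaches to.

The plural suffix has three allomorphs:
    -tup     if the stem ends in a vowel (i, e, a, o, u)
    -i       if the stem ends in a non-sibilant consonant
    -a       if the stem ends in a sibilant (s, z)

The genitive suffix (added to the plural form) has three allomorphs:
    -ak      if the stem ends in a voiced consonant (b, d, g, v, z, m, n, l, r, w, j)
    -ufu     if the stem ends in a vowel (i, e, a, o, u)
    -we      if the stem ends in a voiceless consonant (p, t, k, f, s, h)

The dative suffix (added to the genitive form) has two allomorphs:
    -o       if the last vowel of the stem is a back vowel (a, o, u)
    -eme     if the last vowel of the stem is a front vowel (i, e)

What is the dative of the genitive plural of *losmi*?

*losmi* — final sound /i/ (a vowel) → -tup → *losmitup*.
Since the final sound of the plural form *losmitup* is /p/ (a voiceless consonant), it takes -we, giving *losmitupwe*.
Since the last vowel of the genitive form *losmitupwe* is /e/ (a front vowel), it takes -eme, giving *losmitupweeme*.

losmitupweeme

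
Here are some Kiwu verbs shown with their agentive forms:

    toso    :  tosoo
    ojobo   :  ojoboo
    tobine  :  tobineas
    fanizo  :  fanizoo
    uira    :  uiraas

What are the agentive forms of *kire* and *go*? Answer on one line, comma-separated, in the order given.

kireas, goo

Looking at the last vowel of each stem: -o when the last vowel of the stem is a rounded vowel (*toso*, *ojobo*, *fanizo*); -as when the last vowel of the stem is an unrounded vowel (*tobine*, *uira*).
*kire*: last vowel = /e/, an unrounded vowel → -as → *kireas*.
The last vowel of *go* is /o/, which is a rounded vowel, so the suffix is -o, giving *goo*.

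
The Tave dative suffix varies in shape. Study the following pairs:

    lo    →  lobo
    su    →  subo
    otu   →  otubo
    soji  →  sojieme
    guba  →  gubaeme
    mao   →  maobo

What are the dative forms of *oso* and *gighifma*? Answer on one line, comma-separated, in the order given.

osobo, gighifmaeme

The alternation tracks the last vowel of the stem — -bo when the last vowel of the stem is a rounded vowel (*lo*, *su*, *otu*, *mao*); -eme when the last vowel of the stem is an unrounded vowel (*soji*, *guba*).
Since the last vowel of *oso* is /o/ (a rounded vowel), it takes -bo, giving *osobo*.
*gighifma* — last vowel /a/ (an unrounded vowel) → -eme → *gighifmaeme*.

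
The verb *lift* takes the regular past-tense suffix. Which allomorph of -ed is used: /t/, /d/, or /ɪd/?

The stem *lift* ends in /t/ or /d/.
The -ed suffix is realized as /ɪd/ after /t, d/; as /t/ after other voiceless consonants; and as /d/ after other voiced sounds.
So -ed on *lift* is pronounced /ɪd/.

/ɪd/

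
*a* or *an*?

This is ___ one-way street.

a

The indefinite article is chosen by the initial *sound* of the following word, not its spelling.
*one-way* begins with the sound /wʌ/ (*one* pronounced /wʌn/) — a consonant sound.
So the article is *a*: This is a one-way street.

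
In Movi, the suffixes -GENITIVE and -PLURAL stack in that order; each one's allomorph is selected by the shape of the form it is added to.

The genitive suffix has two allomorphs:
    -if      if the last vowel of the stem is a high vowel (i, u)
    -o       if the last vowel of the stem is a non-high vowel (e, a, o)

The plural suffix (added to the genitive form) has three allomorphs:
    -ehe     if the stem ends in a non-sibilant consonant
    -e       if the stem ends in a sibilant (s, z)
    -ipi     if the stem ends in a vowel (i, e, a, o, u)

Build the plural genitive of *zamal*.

zamaloipi

*zamal*: last vowel = /a/, a non-high vowel → -o → *zamalo*.
The genitive form *zamalo*: final sound = /o/, a vowel → -ipi → *zamaloipi*.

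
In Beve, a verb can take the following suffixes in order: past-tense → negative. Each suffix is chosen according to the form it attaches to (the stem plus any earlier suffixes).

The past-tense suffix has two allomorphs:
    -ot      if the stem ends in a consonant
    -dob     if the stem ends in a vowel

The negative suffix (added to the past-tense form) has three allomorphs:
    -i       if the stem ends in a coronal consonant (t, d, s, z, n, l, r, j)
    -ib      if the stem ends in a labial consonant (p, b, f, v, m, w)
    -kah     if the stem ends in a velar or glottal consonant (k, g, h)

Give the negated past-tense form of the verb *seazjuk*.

Since the final sound of *seazjuk* is /k/ (a consonant), it takes -ot, giving *seazjukot*.
The past-tense form *seazjukot* — final consonant /t/ (coronal) → -i → *seazjukoti*.

seazjukoti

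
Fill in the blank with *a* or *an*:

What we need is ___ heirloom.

an

The indefinite article is chosen by the initial *sound* of the following word, not its spelling.
*heirloom* begins with the sound /ɛ/ (silent h) — a vowel sound.
So the article is *an*: What we need is an heirloom.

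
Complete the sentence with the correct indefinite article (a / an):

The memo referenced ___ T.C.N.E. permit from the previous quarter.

The indefinite article is chosen by the initial *sound* of the following word, not its spelling.
The initialism *T.C.N.E.* is read letter by letter; the first letter, T, is pronounced /tiː/, which begins with a consonant sound.
So the article is *a*: The memo referenced a T.C.N.E. permit from the previous quarter.

a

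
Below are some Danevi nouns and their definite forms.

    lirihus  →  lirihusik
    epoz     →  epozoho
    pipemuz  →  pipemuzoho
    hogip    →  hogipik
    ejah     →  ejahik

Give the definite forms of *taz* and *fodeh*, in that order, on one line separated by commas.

tazoho, fodehik

The alternation tracks the final consonant of the stem — -ik when the stem ends in a voiceless consonant (*lirihus*, *hogip*, *ejah*); -oho when the stem ends in a voiced consonant (*epoz*, *pipemuz*).
*taz* — final consonant /z/ (voiced) → -oho → *tazoho*.
*fodeh* — final consonant /h/ (voiceless) → -ik → *fodehik*.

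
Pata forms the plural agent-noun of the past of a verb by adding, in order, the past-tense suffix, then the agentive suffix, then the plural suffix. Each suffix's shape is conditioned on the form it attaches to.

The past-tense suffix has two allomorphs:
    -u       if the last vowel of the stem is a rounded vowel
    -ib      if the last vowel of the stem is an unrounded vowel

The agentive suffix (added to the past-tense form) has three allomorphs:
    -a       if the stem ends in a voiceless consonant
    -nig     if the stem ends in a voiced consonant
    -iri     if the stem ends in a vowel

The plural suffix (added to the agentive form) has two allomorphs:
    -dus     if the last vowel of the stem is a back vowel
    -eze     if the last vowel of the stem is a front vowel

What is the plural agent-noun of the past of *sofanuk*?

sofanukuirieze

*sofanuk*: last vowel = /u/, a rounded vowel → -u → *sofanuku*.
The past-tense form *sofanuku* — final sound /u/ (a vowel) → -iri → *sofanukuiri*.
The agentive form *sofanukuiri* — last vowel /i/ (a front vowel) → -eze → *sofanukuirieze*.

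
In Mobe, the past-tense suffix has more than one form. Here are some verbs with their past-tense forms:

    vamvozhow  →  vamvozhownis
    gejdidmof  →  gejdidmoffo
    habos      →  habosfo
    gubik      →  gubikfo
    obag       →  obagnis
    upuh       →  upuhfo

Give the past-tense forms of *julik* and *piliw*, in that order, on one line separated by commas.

julikfo, piliwnis

Looking at the final consonant of each stem: -fo when the stem ends in a voiceless consonant (*gejdidmof*, *habos*, *gubik*, *upuh*); -nis when the stem ends in a voiced consonant (*vamvozhow*, *obag*).
*julik* — final consonant /k/ (voiceless) → -fo → *julikfo*.
*piliw*: final consonant = /w/, voiced → -nis → *piliwnis*.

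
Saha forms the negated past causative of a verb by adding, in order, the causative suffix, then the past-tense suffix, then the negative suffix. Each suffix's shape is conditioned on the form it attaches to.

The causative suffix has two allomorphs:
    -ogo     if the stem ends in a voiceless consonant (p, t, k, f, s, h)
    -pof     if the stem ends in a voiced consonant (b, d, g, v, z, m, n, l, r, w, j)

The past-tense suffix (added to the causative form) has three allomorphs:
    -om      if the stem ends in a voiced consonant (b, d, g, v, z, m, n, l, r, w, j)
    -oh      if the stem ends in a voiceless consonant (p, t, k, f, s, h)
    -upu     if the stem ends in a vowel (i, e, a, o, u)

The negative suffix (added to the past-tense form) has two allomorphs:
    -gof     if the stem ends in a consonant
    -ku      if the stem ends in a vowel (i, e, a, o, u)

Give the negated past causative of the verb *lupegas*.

lupegasogoupuku

*lupegas* — final consonant /s/ (voiceless) → -ogo → *lupegasogo*.
The causative form *lupegasogo* — final sound /o/ (a vowel) → -upu → *lupegasogoupu*.
The final sound of the past-tense form *lupegasogoupu* is /u/, which is a vowel, so the negative suffix is -ku, giving *lupegasogoupuku*.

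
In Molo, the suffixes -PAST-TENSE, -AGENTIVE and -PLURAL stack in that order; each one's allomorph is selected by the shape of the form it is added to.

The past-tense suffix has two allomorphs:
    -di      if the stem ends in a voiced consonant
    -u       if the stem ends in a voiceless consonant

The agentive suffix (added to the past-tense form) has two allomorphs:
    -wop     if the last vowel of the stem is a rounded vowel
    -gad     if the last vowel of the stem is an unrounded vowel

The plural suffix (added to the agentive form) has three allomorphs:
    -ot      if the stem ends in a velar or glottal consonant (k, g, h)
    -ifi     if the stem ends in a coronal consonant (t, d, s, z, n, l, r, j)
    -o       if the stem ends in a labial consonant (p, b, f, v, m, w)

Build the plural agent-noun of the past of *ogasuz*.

ogasuzdigadifi

The final consonant of *ogasuz* is /z/, which is voiced, so the past-tense suffix is -di, giving *ogasuzdi*.
The last vowel of the past-tense form *ogasuzdi* is /i/, which is an unrounded vowel, so the agentive suffix is -gad, giving *ogasuzdigad*.
The final consonant of the agentive form *ogasuzdigad* is /d/, which is coronal, so the plural suffix is -ifi, giving *ogasuzdigadifi*.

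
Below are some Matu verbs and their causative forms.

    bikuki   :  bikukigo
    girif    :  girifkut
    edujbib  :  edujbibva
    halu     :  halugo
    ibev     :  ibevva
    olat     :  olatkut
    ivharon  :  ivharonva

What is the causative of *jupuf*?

The suffix is conditioned by the final sound: -kut when the stem ends in a voiceless consonant (*girif*, *olat*); -va when the stem ends in a voiced consonant (*edujbib*, *ibev*, *ivharon*); -go when the stem ends in a vowel (*bikuki*, *halu*).
Since the final sound of *jupuf* is /f/ (a voiceless consonant), it takes -kut, giving *jupufkut*.

jupufkut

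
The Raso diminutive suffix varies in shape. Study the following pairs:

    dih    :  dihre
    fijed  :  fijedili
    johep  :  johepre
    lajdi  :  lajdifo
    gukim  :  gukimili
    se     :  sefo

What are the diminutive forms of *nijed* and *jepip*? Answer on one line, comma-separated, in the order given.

nijedili, jepipre

The suffix is conditioned by the final sound: -re when the stem ends in a voiceless consonant (*dih*, *johep*); -ili when the stem ends in a voiced consonant (*fijed*, *gukim*); -fo when the stem ends in a vowel (*lajdi*, *se*).
*nijed*: final sound = /d/, a voiced consonant → -ili → *nijedili*.
Since the final sound of *jepip* is /p/ (a voiceless consonant), it takes -re, giving *jepipre*.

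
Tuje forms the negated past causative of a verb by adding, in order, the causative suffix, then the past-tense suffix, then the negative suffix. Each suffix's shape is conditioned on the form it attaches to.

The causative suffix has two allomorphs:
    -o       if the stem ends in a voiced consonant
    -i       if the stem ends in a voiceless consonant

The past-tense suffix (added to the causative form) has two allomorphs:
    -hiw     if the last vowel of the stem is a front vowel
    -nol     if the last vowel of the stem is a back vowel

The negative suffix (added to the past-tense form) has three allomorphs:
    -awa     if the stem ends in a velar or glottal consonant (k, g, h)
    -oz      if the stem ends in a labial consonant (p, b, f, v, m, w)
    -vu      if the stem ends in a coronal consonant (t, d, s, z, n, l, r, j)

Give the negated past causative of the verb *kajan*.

kajanonolvu

The final consonant of *kajan* is /n/, which is voiced, so the causative suffix is -o, giving *kajano*.
The causative form *kajano* — last vowel /o/ (a back vowel) → -nol → *kajanonol*.
The past-tense form *kajanonol* — final consonant /l/ (coronal) → -vu → *kajanonolvu*.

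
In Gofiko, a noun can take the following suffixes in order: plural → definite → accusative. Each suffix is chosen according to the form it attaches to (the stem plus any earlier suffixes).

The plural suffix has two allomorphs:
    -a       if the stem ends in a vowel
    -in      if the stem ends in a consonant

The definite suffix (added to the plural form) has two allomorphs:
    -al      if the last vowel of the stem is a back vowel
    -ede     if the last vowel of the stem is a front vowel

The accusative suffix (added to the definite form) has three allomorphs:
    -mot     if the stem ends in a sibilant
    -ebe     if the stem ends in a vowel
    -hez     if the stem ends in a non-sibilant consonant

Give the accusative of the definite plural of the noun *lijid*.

lijidinedeebe

Since the final sound of *lijid* is /d/ (a consonant), it takes -in, giving *lijidin*.
The last vowel of the plural form *lijidin* is /i/, which is a front vowel, so the definite suffix is -ede, giving *lijidinede*.
The definite form *lijidinede* — final sound /e/ (a vowel) → -ebe → *lijidinedeebe*.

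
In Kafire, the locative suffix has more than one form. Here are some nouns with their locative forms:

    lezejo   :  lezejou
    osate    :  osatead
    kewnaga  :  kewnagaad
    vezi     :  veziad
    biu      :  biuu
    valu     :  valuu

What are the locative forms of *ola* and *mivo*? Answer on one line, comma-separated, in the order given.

Looking at the last vowel of each stem: -u when the last vowel of the stem is a rounded vowel (*lezejo*, *biu*, *valu*); -ad when the last vowel of the stem is an unrounded vowel (*osate*, *kewnaga*, *vezi*).
Since the last vowel of *ola* is /a/ (an unrounded vowel), it takes -ad, giving *olaad*.
Since the last vowel of *mivo* is /o/ (a rounded vowel), it takes -u, giving *mivou*.

olaad, mivou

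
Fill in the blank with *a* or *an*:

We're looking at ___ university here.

The indefinite article is chosen by the initial *sound* of the following word, not its spelling.
*university* begins with the sound /juː/ (u pronounced /juː/) — a consonant sound.
So the article is *a*: We're looking at a university here.

a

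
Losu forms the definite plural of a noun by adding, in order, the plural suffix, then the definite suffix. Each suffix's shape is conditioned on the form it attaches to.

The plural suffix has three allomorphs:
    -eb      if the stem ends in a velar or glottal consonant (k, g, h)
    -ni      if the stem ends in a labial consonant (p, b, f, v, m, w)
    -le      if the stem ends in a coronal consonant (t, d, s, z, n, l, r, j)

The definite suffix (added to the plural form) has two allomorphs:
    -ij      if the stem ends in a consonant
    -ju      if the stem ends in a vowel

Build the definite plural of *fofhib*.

Since the final consonant of *fofhib* is /b/ (labial), it takes -ni, giving *fofhibni*.
Since the final sound of the plural form *fofhibni* is /i/ (a vowel), it takes -ju, giving *fofhibniju*.

fofhibniju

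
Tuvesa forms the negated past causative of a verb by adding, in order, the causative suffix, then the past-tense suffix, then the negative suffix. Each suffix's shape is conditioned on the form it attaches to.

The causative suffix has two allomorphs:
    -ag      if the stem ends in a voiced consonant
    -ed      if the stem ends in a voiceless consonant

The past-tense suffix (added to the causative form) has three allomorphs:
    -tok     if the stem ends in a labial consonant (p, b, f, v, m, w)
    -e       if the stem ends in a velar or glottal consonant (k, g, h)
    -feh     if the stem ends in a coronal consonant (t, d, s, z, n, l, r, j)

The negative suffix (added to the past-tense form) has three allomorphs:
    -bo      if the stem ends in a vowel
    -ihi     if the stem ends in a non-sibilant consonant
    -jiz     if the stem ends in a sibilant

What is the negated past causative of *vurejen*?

*vurejen* — final consonant /n/ (voiced) → -ag → *vurejenag*.
The causative form *vurejenag* — final consonant /g/ (velar/glottal) → -e → *vurejenage*.
The past-tense form *vurejenage*: final sound = /e/, a vowel → -bo → *vurejenagebo*.

vurejenagebo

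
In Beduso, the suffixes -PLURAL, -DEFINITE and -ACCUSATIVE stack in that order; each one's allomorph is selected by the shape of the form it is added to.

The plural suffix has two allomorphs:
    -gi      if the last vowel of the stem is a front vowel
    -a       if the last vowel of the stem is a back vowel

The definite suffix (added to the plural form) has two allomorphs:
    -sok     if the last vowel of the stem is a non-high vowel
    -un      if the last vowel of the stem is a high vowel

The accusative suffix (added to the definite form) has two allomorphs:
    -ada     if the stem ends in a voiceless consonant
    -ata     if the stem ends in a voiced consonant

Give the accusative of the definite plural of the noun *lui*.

luigiunata

Since the last vowel of *lui* is /i/ (a front vowel), it takes -gi, giving *luigi*.
Since the last vowel of the plural form *luigi* is /i/ (a high vowel), it takes -un, giving *luigiun*.
Since the final consonant of the definite form *luigiun* is /n/ (voiced), it takes -ata, giving *luigiunata*.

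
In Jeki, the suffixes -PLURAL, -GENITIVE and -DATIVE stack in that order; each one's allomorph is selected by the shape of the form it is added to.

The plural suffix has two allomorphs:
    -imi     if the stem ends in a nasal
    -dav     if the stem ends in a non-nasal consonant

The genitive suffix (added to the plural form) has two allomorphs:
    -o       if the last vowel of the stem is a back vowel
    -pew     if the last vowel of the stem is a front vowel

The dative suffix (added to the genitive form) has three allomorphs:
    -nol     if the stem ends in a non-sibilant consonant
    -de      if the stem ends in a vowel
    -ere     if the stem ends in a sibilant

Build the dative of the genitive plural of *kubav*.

kubavdavode

Since the final consonant of *kubav* is /v/ (non-nasal), it takes -dav, giving *kubavdav*.
Since the last vowel of the plural form *kubavdav* is /a/ (a back vowel), it takes -o, giving *kubavdavo*.
The genitive form *kubavdavo* — final sound /o/ (a vowel) → -de → *kubavdavode*.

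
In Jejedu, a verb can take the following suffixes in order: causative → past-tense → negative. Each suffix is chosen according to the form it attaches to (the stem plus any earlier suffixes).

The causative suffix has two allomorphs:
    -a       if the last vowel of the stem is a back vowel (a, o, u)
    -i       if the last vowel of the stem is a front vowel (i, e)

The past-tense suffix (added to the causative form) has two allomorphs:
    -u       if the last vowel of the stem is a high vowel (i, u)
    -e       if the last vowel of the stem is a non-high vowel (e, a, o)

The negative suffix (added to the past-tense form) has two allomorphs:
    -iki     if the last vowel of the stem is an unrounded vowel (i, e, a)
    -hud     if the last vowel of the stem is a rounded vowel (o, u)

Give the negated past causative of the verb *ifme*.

ifmeiuhud

The last vowel of *ifme* is /e/, which is a front vowel, so the causative suffix is -i, giving *ifmei*.
The last vowel of the causative form *ifmei* is /i/, which is a high vowel, so the past-tense suffix is -u, giving *ifmeiu*.
The past-tense form *ifmeiu*: last vowel = /u/, a rounded vowel → -hud → *ifmeiuhud*.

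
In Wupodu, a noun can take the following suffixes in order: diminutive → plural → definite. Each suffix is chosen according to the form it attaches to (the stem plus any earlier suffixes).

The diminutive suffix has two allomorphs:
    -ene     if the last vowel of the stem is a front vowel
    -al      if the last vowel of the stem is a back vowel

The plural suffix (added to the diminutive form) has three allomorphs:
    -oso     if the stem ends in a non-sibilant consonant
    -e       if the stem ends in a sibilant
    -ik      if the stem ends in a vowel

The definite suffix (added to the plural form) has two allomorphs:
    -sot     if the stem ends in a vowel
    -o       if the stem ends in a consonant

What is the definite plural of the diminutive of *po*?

poalososot

*po*: last vowel = /o/, a back vowel → -al → *poal*.
The final sound of the diminutive form *poal* is /l/, which is a non-sibilant consonant, so the plural suffix is -oso, giving *poaloso*.
Since the final sound of the plural form *poaloso* is /o/ (a vowel), it takes -sot, giving *poalososot*.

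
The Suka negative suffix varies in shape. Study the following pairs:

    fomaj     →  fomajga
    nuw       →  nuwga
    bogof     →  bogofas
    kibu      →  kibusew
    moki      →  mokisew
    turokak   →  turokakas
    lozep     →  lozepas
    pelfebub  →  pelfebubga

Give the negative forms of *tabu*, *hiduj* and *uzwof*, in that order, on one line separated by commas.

Looking at the final sound of each stem: -as when the stem ends in a voiceless consonant (*bogof*, *turokak*, *lozep*); -ga when the stem ends in a voiced consonant (*fomaj*, *nuw*, *pelfebub*); -sew when the stem ends in a vowel (*kibu*, *moki*).
Since the final sound of *tabu* is /u/ (a vowel), it takes -sew, giving *tabusew*.
*hiduj*: final sound = /j/, a voiced consonant → -ga → *hidujga*.
*uzwof* — final sound /f/ (a voiceless consonant) → -as → *uzwofas*.

tabusew, hidujga, uzwofas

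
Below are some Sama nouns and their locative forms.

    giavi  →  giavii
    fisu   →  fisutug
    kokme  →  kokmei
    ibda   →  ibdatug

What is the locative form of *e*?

The alternation tracks the last vowel of the stem — -i when the last vowel of the stem is a front vowel (*giavi*, *kokme*); -tug when the last vowel of the stem is a back vowel (*fisu*, *ibda*).
*e* — last vowel /e/ (a front vowel) → -i → *ei*.

ei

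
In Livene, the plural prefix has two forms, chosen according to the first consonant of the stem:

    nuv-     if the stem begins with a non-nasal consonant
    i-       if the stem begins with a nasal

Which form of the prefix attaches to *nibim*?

The first consonant of *nibim* is /n/, which is a nasal, so the prefix is i-.

i-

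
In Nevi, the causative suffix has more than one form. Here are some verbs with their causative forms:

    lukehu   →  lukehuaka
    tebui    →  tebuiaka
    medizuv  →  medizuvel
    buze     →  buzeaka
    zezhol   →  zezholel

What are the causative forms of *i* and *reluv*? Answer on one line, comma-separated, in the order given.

Looking at the final sound of each stem: -el when the stem ends in a consonant (*medizuv*, *zezhol*); -aka when the stem ends in a vowel (*lukehu*, *tebui*, *buze*).
The final sound of *i* is /i/, which is a vowel, so the suffix is -aka, giving *iaka*.
The final sound of *reluv* is /v/, which is a consonant, so the suffix is -el, giving *reluvel*.

iaka, reluvel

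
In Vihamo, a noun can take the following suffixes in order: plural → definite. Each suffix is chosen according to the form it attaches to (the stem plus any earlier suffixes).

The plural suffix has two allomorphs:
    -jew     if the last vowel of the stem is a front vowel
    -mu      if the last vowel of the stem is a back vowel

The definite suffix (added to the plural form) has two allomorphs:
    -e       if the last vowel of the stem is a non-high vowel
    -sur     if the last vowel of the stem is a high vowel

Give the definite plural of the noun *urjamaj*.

urjamajmusur

Since the last vowel of *urjamaj* is /a/ (a back vowel), it takes -mu, giving *urjamajmu*.
The last vowel of the plural form *urjamajmu* is /u/, which is a high vowel, so the definite suffix is -sur, giving *urjamajmusur*.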